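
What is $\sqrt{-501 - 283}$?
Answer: $28 i \approx 28.0 i$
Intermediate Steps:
$\sqrt{-501 - 283} = \sqrt{-784} = 28 i$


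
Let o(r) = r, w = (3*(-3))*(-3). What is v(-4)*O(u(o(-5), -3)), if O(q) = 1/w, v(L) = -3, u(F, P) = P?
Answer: -⅑ ≈ -0.11111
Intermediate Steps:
w = 27 (w = -9*(-3) = 27)
O(q) = 1/27
v(-4)*O(u(o(-5), -3)) = -3*1/27 = -⅑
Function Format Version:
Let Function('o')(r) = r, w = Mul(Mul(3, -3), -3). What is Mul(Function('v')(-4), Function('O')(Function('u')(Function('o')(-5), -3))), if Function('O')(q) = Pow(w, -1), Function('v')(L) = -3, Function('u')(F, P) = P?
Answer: Rational(-1, 9) ≈ -0.11111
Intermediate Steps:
w = 27 (w = Mul(-9, -3) = 27)
Function('O')(q) = Rational(1, 27) (Function('O')(q) = Pow(27, -1) = Rational(1, 27))
Mul(Function('v')(-4), Function('O')(Function('u')(Function('o')(-5), -3))) = Mul(-3, Rational(1, 27)) = Rational(-1, 9)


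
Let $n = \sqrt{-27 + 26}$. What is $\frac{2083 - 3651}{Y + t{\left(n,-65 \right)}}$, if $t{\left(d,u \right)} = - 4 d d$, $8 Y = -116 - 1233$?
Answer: $\frac{12544}{1317} \approx 9.5247$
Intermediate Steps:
$Y = - \frac{1349}{8}$ ($Y = \frac{-116 - 1233}{8} = \frac{1}{8} \left(-1349\right) = - \frac{1349}{8} \approx -168.63$)
$n = i$ ($n = \sqrt{-1} = i \approx 1.0 i$)
$t{\left(d,u \right)} = - 4 d^{2}$
$\frac{2083 - 3651}{Y + t{\left(n,-65 \right)}} = \frac{2083 - 3651}{- \frac{1349}{8} - 4 i^{2}} = - \frac{1568}{- \frac{1349}{8} - -4} = - \frac{1568}{- \frac{1349}{8} + 4} = - \frac{1568}{- \frac{1317}{8}} = \left(-1568\right) \left(- \frac{8}{1317}\right) = \frac{12544}{1317}$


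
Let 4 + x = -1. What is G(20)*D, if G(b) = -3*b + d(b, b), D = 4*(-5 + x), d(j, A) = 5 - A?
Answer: 3000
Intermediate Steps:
x = -5 (x = -4 - 1 = -5)
D = -40 (D = 4*(-5 - 5) = 4*(-10) = -40)
G(b) = 5 - 4*b (G(b) = -3*b + (5 - b) = 5 - 4*b)
G(20)*D = (5 - 4*20)*(-40) = (5 - 80)*(-40) = -75*(-40) = 3000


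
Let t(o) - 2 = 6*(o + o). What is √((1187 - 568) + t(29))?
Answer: √969 ≈ 31.129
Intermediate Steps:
t(o) = 2 + 12*o (t(o) = 2 + 6*(o + o) = 2 + 6*(2*o) = 2 + 12*o)
√((1187 - 568) + t(29)) = √((1187 - 568) + (2 + 12*29)) = √(619 + (2 + 348)) = √(619 + 350) = √969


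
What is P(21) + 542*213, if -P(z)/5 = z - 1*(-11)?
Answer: 115286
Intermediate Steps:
P(z) = -55 - 5*z (P(z) = -5*(z - 1*(-11)) = -5*(z + 11) = -5*(11 + z) = -55 - 5*z)
P(21) + 542*213 = (-55 - 5*21) + 542*213 = (-55 - 105) + 115446 = -160 + 115446 = 115286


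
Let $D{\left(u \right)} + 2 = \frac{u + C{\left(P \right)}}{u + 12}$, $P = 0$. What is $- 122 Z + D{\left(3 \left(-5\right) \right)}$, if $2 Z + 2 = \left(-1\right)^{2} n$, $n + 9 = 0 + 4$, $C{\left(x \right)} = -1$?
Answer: $\frac{1291}{3} \approx 430.33$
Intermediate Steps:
$n = -5$ ($n = -9 + \left(0 + 4\right) = -9 + 4 = -5$)
$D{\left(u \right)} = -2 + \frac{-1 + u}{12 + u}$ ($D{\left(u \right)} = -2 + \frac{u - 1}{u + 12} = -2 + \frac{-1 + u}{12 + u}$)
$Z = - \frac{7}{2}$ ($Z = -1 + \frac{\left(-1\right)^{2} \left(-5\right)}{2} = -1 + \frac{1 \left(-5\right)}{2} = -1 + \frac{1}{2} \left(-5\right) = -1 - \frac{5}{2} = - \frac{7}{2} \approx -3.5$)
$- 122 Z + D{\left(3 \left(-5\right) \right)} = \left(-122\right) \left(- \frac{7}{2}\right) + \frac{-25 - 3 \left(-5\right)}{12 + 3 \left(-5\right)} = 427 + \frac{-25 - -15}{12 - 15} = 427 + \frac{-25 + 15}{-3} = 427 - - \frac{10}{3} = 427 + \frac{10}{3} = \frac{1291}{3}$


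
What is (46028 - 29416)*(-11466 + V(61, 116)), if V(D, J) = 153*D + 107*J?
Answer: 170754748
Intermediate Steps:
V(D, J) = 107*J + 153*D
(46028 - 29416)*(-11466 + V(61, 116)) = (46028 - 29416)*(-11466 + (107*116 + 153*61)) = 16612*(-11466 + (12412 + 9333)) = 16612*(-11466 + 21745) = 16612*10279 = 170754748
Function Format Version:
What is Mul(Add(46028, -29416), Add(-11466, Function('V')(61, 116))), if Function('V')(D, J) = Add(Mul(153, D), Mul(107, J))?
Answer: 170754748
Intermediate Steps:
Function('V')(D, J) = Add(Mul(107, J), Mul(153, D))
Mul(Add(46028, -29416), Add(-11466, Function('V')(61, 116))) = Mul(Add(46028, -29416), Add(-11466, Add(Mul(107, 116), Mul(153, 61)))) = Mul(16612, Add(-11466, Add(12412, 9333))) = Mul(16612, Add(-11466, 21745)) = Mul(16612, 10279) = 170754748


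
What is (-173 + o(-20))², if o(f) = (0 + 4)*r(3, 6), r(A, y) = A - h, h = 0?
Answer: 25921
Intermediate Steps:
r(A, y) = A (r(A, y) = A - 1*0 = A + 0 = A)
o(f) = 12 (o(f) = (0 + 4)*3 = 4*3 = 12)
(-173 + o(-20))² = (-173 + 12)² = (-161)² = 25921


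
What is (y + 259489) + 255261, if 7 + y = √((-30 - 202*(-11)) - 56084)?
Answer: 514743 + 6*I*√1497 ≈ 5.1474e+5 + 232.15*I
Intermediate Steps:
y = -7 + 6*I*√1497 (y = -7 + √((-30 - 202*(-11)) - 56084) = -7 + √((-30 + 2222) - 56084) = -7 + √(2192 - 56084) = -7 + √(-53892) = -7 + 6*I*√1497 ≈ -7.0 + 232.15*I)
(y + 259489) + 255261 = ((-7 + 6*I*√1497) + 259489) + 255261 = (259482 + 6*I*√1497) + 255261 = 514743 + 6*I*√1497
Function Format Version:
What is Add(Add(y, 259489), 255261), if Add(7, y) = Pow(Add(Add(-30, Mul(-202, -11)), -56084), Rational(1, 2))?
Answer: Add(514743, Mul(6, I, Pow(1497, Rational(1, 2)))) ≈ Add(5.1474e+5, Mul(232.15, I))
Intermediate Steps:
y = Add(-7, Mul(6, I, Pow(1497, Rational(1, 2)))) (y = Add(-7, Pow(Add(Add(-30, Mul(-202, -11)), -56084), Rational(1, 2))) = Add(-7, Pow(Add(Add(-30, 2222), -56084), Rational(1, 2))) = Add(-7, Pow(Add(2192, -56084), Rational(1, 2))) = Add(-7, Pow(-53892, Rational(1, 2))) = Add(-7, Mul(6, I, Pow(1497, Rational(1, 2)))) ≈ Add(-7.0000, Mul(232.15, I)))
Add(Add(y, 259489), 255261) = Add(Add(Add(-7, Mul(6, I, Pow(1497, Rational(1, 2)))), 259489), 255261) = Add(Add(259482, Mul(6, I, Pow(1497, Rational(1, 2)))), 255261) = Add(514743, Mul(6, I, Pow(1497, Rational(1, 2))))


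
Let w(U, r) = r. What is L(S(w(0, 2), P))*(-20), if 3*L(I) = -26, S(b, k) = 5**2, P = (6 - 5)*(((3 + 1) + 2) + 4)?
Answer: 520/3 ≈ 173.33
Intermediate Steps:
P = 10 (P = 1*((4 + 2) + 4) = 1*(6 + 4) = 1*10 = 10)
S(b, k) = 25
L(I) = -26/3 (L(I) = (1/3)*(-26) = -26/3)
L(S(w(0, 2), P))*(-20) = -26/3*(-20) = 520/3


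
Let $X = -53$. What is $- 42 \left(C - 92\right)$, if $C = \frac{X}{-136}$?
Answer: $\frac{261639}{68} \approx 3847.6$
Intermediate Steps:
$C = \frac{53}{136}$ ($C = - \frac{53}{-136} = \left(-53\right) \left(- \frac{1}{136}\right) = \frac{53}{136} \approx 0.38971$)
$- 42 \left(C - 92\right) = - 42 \left(\frac{53}{136} - 92\right) = \left(-42\right) \left(- \frac{12459}{136}\right) = \frac{261639}{68}$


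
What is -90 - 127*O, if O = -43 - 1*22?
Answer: 8165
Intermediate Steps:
O = -65 (O = -43 - 22 = -65)
-90 - 127*O = -90 - 127*(-65) = -90 + 8255 = 8165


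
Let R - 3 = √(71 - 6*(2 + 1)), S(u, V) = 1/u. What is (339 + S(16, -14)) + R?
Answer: 5473/16 + √53 ≈ 349.34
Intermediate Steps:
R = 3 + √53 (R = 3 + √(71 - 6*(2 + 1)) = 3 + √(71 - 6*3) = 3 + √(71 - 18) = 3 + √53 ≈ 10.280)
(339 + S(16, -14)) + R = (339 + 1/16) + (3 + √53) = 5425/16 + (3 + √53) = 5473/16 + √53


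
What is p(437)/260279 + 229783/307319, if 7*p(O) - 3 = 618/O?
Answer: 182952314867314/244685378241059 ≈ 0.74770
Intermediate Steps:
p(O) = 3/7 + 618/(7*O) (p(O) = 3/7 + (618/O)/7 = 3/7 + 618/(7*O))
p(437)/260279 + 229783/307319 = ((3/7)*(206 + 437)/437)/260279 + 229783/307319 = ((3/7)*(1/437)*643)*(1/260279) + 229783*(1/307319) = (1929/3059)*(1/260279) + 229783/307319 = 1929/796193461 + 229783/307319 = 182952314867314/244685378241059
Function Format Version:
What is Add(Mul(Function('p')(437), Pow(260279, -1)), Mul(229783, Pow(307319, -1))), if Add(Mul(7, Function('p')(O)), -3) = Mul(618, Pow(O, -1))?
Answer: Rational(182952314867314, 244685378241059) ≈ 0.74770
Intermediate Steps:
Function('p')(O) = Add(Rational(3, 7), Mul(Rational(618, 7), Pow(O, -1))) (Function('p')(O) = Add(Rational(3, 7), Mul(Rational(1, 7), Mul(618, Pow(O, -1)))) = Add(Rational(3, 7), Mul(Rational(618, 7), Pow(O, -1))))
Add(Mul(Function('p')(437), Pow(260279, -1)), Mul(229783, Pow(307319, -1))) = Add(Mul(Mul(Rational(3, 7), Pow(437, -1), Add(206, 437)), Pow(260279, -1)), Mul(229783, Pow(307319, -1))) = Add(Mul(Mul(Rational(3, 7), Rational(1, 437), 643), Rational(1, 260279)), Mul(229783, Rational(1, 307319))) = Add(Mul(Rational(1929, 3059), Rational(1, 260279)), Rational(229783, 307319)) = Add(Rational(1929, 796193461), Rational(229783, 307319)) = Rational(182952314867314, 244685378241059)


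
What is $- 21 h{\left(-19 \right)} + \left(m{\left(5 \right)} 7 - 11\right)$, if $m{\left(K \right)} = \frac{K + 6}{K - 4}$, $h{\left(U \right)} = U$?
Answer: $465$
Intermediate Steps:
$m{\left(K \right)} = \frac{6 + K}{-4 + K}$
$- 21 h{\left(-19 \right)} + \left(m{\left(5 \right)} 7 - 11\right) = \left(-21\right) \left(-19\right) - \left(11 - \frac{6 + 5}{-4 + 5} \cdot 7\right) = 399 - \left(11 - 1^{-1} \cdot 11 \cdot 7\right) = 399 - \left(11 - 1 \cdot 11 \cdot 7\right) = 399 + \left(11 \cdot 7 - 11\right) = 399 + \left(77 - 11\right) = 399 + 66 = 465$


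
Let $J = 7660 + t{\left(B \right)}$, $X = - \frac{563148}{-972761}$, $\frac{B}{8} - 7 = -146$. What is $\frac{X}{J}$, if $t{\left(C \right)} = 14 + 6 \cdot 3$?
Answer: $\frac{46929}{623539801} \approx 7.5262 \cdot 10^{-5}$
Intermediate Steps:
$B = -1112$ ($B = 56 + 8 \left(-146\right) = 56 - 1168 = -1112$)
$t{\left(C \right)} = 32$ ($t{\left(C \right)} = 14 + 18 = 32$)
$X = \frac{563148}{972761}$ ($X = \left(-563148\right) \left(- \frac{1}{972761}\right) = \frac{563148}{972761} \approx 0.57892$)
$J = 7692$ ($J = 7660 + 32 = 7692$)
$\frac{X}{J} = \frac{563148}{972761 \cdot 7692} = \frac{563148}{972761} \cdot \frac{1}{7692} = \frac{46929}{623539801}$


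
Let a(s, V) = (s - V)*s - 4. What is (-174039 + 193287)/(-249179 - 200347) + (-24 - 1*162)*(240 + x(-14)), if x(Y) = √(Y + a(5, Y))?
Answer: -3344476648/74921 - 186*√77 ≈ -46272.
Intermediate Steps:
a(s, V) = -4 + s*(s - V) (a(s, V) = s*(s - V) - 4 = -4 + s*(s - V))
x(Y) = √(21 - 4*Y) (x(Y) = √(Y + (-4 + 5² - 1*Y*5)) = √(Y + (-4 + 25 - 5*Y)) = √(Y + (21 - 5*Y)) = √(21 - 4*Y))
(-174039 + 193287)/(-249179 - 200347) + (-24 - 1*162)*(240 + x(-14)) = (-174039 + 193287)/(-249179 - 200347) + (-24 - 1*162)*(240 + √(21 - 4*(-14))) = 19248/(-449526) + (-24 - 162)*(240 + √(21 + 56)) = 19248*(-1/449526) - 186*(240 + √77) = -3208/74921 + (-44640 - 186*√77) = -3344476648/74921 - 186*√77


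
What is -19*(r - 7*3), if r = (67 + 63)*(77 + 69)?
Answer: -360221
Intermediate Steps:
r = 18980 (r = 130*146 = 18980)
-19*(r - 7*3) = -19*(18980 - 7*3) = -19*(18980 - 21) = -19*18959 = -360221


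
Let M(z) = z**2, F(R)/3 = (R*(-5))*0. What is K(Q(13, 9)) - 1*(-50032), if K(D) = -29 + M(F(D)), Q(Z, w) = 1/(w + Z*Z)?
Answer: 50003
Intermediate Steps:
F(R) = 0 (F(R) = 3*((R*(-5))*0) = 3*(-5*R*0) = 3*0 = 0)
Q(Z, w) = 1/(w + Z**2)
K(D) = -29 (K(D) = -29 + 0**2 = -29 + 0 = -29)
K(Q(13, 9)) - 1*(-50032) = -29 - 1*(-50032) = -29 + 50032 = 50003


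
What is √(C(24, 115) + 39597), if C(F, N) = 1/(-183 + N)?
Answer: √45774115/34 ≈ 198.99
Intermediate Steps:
√(C(24, 115) + 39597) = √(1/(-183 + 115) + 39597) = √(1/(-68) + 39597) = √(-1/68 + 39597) = √(2692595/68) = √45774115/34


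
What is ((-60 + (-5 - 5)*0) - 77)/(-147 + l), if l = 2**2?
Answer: 137/143 ≈ 0.95804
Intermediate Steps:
l = 4
((-60 + (-5 - 5)*0) - 77)/(-147 + l) = ((-60 + (-5 - 5)*0) - 77)/(-147 + 4) = ((-60 - 10*0) - 77)/(-143) = ((-60 + 0) - 77)*(-1/143) = (-60 - 77)*(-1/143) = -137*(-1/143) = 137/143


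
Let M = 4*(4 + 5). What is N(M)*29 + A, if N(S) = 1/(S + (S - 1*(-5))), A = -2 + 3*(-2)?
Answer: -587/77 ≈ -7.6234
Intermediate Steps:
A = -8 (A = -2 - 6 = -8)
M = 36 (M = 4*9 = 36)
N(S) = 1/(5 + 2*S) (N(S) = 1/(S + (S + 5)) = 1/(S + (5 + S)) = 1/(5 + 2*S))
N(M)*29 + A = 29/(5 + 2*36) - 8 = 29/(5 + 72) - 8 = 29/77 - 8 = -587/77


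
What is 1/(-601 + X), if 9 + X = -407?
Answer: -1/1017 ≈ -0.00098328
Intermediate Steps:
X = -416 (X = -9 - 407 = -416)
1/(-601 + X) = 1/(-601 - 416) = 1/(-1017) = -1/1017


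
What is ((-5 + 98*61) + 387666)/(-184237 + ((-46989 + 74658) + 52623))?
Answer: -393639/103945 ≈ -3.7870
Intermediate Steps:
((-5 + 98*61) + 387666)/(-184237 + ((-46989 + 74658) + 52623)) = ((-5 + 5978) + 387666)/(-184237 + (27669 + 52623)) = (5973 + 387666)/(-184237 + 80292) = 393639/(-103945) = 393639*(-1/103945) = -393639/103945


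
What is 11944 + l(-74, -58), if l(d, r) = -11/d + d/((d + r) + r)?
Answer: 83970103/7030 ≈ 11945.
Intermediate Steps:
l(d, r) = -11/d + d/(d + 2*r)
11944 + l(-74, -58) = 11944 + ((-74)**2 - 22*(-58) - 11*(-74))/((-74)*(-74 + 2*(-58))) = 11944 - (5476 + 1276 + 814)/(74*(-74 - 116)) = 11944 - 1/74*7566/(-190) = 11944 - 1/74*(-1/190)*7566 = 11944 + 3783/7030 = 83970103/7030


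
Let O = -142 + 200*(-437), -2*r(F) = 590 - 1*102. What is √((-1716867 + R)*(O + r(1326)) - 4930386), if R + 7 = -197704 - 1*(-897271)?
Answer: 2*√22325095479 ≈ 2.9883e+5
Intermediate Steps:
R = 699560 (R = -7 + (-197704 - 1*(-897271)) = -7 + (-197704 + 897271) = -7 + 699567 = 699560)
r(F) = -244 (r(F) = -(590 - 1*102)/2 = -(590 - 102)/2 = -½*488 = -244)
O = -87542 (O = -142 - 87400 = -87542)
√((-1716867 + R)*(O + r(1326)) - 4930386) = √((-1716867 + 699560)*(-87542 - 244) - 4930386) = √(-1017307*(-87786) - 4930386) = √(89305312302 - 4930386) = √89300381916 = 2*√22325095479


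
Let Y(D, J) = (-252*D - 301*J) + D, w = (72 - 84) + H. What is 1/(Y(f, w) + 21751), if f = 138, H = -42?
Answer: 1/3367 ≈ 0.00029700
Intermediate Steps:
w = -54 (w = (72 - 84) - 42 = -12 - 42 = -54)
Y(D, J) = -301*J - 251*D (Y(D, J) = (-301*J - 252*D) + D = -301*J - 251*D)
1/(Y(f, w) + 21751) = 1/((-301*(-54) - 251*138) + 21751) = 1/((16254 - 34638) + 21751) = 1/(-18384 + 21751) = 1/3367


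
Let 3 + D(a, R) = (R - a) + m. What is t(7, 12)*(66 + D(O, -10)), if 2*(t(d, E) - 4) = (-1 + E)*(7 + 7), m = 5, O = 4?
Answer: 4374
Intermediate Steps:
D(a, R) = 2 + R - a (D(a, R) = -3 + ((R - a) + 5) = -3 + (5 + R - a) = 2 + R - a)
t(d, E) = -3 + 7*E (t(d, E) = 4 + ((-1 + E)*(7 + 7))/2 = 4 + ((-1 + E)*14)/2 = 4 + (-14 + 14*E)/2 = 4 + (-7 + 7*E) = -3 + 7*E)
t(7, 12)*(66 + D(O, -10)) = (-3 + 7*12)*(66 + (2 - 10 - 1*4)) = (-3 + 84)*(66 + (2 - 10 - 4)) = 81*(66 - 12) = 81*54 = 4374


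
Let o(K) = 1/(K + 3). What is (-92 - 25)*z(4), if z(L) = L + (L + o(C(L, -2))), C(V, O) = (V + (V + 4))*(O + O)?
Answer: -4667/5 ≈ -933.40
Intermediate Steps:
C(V, O) = 2*O*(4 + 2*V) (C(V, O) = (V + (4 + V))*(2*O) = (4 + 2*V)*(2*O) = 2*O*(4 + 2*V))
o(K) = 1/(3 + K)
z(L) = 1/(-13 - 8*L) + 2*L (z(L) = L + (L + 1/(3 + 4*(-2)*(2 + L))) = L + (L + 1/(3 + (-16 - 8*L))) = L + (L + 1/(-13 - 8*L)) = 1/(-13 - 8*L) + 2*L)
(-92 - 25)*z(4) = (-92 - 25)*((-1 + 2*4*(13 + 8*4))/(13 + 8*4)) = -117*(-1 + 2*4*(13 + 32))/(13 + 32) = -117*(-1 + 2*4*45)/45 = -13*(-1 + 360)/5 = -13*359/5 = -117*359/45 = -4667/5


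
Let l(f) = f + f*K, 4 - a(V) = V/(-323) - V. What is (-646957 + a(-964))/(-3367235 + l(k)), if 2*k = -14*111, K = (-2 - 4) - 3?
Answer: 209278155/1085609137 ≈ 0.19277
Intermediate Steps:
K = -9 (K = -6 - 3 = -9)
a(V) = 4 + 324*V/323 (a(V) = 4 - (V/(-323) - V) = 4 - (V*(-1/323) - V) = 4 - (-V/323 - V) = 4 - (-324)*V/323 = 4 + 324*V/323)
k = -777 (k = (-14*111)/2 = (1/2)*(-1554) = -777)
l(f) = -8*f (l(f) = f + f*(-9) = f - 9*f = -8*f)
(-646957 + a(-964))/(-3367235 + l(k)) = (-646957 + (4 + (324/323)*(-964)))/(-3367235 - 8*(-777)) = (-646957 + (4 - 312336/323))/(-3367235 + 6216) = (-646957 - 311044/323)/(-3361019) = -209278155/323*(-1/3361019) = 209278155/1085609137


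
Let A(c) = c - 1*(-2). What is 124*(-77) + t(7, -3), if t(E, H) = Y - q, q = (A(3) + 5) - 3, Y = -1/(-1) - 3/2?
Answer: -19111/2 ≈ -9555.5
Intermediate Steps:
A(c) = 2 + c (A(c) = c + 2 = 2 + c)
Y = -½ (Y = -1*(-1) - 3*½ = 1 - 3/2 = -½ ≈ -0.50000)
q = 7 (q = ((2 + 3) + 5) - 3 = (5 + 5) - 3 = 10 - 3 = 7)
t(E, H) = -15/2 (t(E, H) = -½ - 1*7 = -½ - 7 = -15/2)
124*(-77) + t(7, -3) = 124*(-77) - 15/2 = -9548 - 15/2 = -19111/2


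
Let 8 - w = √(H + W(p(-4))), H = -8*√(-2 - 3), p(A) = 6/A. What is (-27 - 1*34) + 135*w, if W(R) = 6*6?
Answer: 1019 - 270*√(9 - 2*I*√5) ≈ 185.71 + 195.62*I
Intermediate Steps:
W(R) = 36
H = -8*I*√5 ≈ -17.889*I
w = 8 - √(36 - 8*I*√5) (w = 8 - √(-8*I*√5 + 36) = 8 - √(36 - 8*I*√5) ≈ 1.8275 + 1.4491*I)
(-27 - 1*34) + 135*w = (-27 - 1*34) + 135*(8 - 2*√(9 - 2*I*√5)) = (-27 - 34) + (1080 - 270*√(9 - 2*I*√5)) = -61 + (1080 - 270*√(9 - 2*I*√5)) = 1019 - 270*√(9 - 2*I*√5)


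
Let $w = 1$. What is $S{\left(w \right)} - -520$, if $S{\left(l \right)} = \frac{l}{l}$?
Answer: $521$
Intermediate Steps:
$S{\left(l \right)} = 1$
$S{\left(w \right)} - -520 = 1 - -520 = 1 + 520 = 521$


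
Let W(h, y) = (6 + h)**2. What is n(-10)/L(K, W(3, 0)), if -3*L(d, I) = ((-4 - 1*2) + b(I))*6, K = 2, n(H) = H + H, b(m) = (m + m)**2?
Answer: 5/13119 ≈ 0.00038113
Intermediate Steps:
b(m) = 4*m**2 (b(m) = (2*m)**2 = 4*m**2)
n(H) = 2*H
L(d, I) = 12 - 8*I**2 (L(d, I) = -((-4 - 1*2) + 4*I**2)*6/3 = -((-4 - 2) + 4*I**2)*6/3 = -(-6 + 4*I**2)*6/3 = -(-36 + 24*I**2)/3 = 12 - 8*I**2)
n(-10)/L(K, W(3, 0)) = (2*(-10))/(12 - 8*(6 + 3)**4) = -20/(12 - 8*(9**2)**2) = -20/(12 - 8*81**2) = -20/(12 - 8*6561) = -20/(12 - 52488) = -20/(-52476) = -20*(-1/52476) = 5/13119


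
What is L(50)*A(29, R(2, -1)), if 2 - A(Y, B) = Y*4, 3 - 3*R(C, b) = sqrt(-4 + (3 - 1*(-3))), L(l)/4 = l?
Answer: -22800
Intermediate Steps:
L(l) = 4*l
R(C, b) = 1 - sqrt(2)/3 (R(C, b) = 1 - sqrt(-4 + (3 - 1*(-3)))/3 = 1 - sqrt(-4 + (3 + 3))/3 = 1 - sqrt(-4 + 6)/3 = 1 - sqrt(2)/3)
A(Y, B) = 2 - 4*Y (A(Y, B) = 2 - Y*4 = 2 - 4*Y)
L(50)*A(29, R(2, -1)) = (4*50)*(2 - 4*29) = 200*(2 - 116) = 200*(-114) = -22800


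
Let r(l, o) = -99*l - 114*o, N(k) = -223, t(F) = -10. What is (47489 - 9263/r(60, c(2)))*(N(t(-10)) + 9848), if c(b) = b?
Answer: 2819368619375/6168 ≈ 4.5710e+8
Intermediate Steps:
r(l, o) = -114*o - 99*l
(47489 - 9263/r(60, c(2)))*(N(t(-10)) + 9848) = (47489 - 9263/(-114*2 - 99*60))*(-223 + 9848) = (47489 - 9263/(-228 - 5940))*9625 = (47489 - 9263/(-6168))*9625 = (47489 - 9263*(-1/6168))*9625 = (47489 + 9263/6168)*9625 = (292921415/6168)*9625 = 2819368619375/6168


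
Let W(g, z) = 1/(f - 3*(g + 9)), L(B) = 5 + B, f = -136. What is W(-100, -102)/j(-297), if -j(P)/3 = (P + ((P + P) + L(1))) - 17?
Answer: 1/370722 ≈ 2.6974e-6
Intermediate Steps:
W(g, z) = 1/(-163 - 3*g) (W(g, z) = 1/(-136 - 3*(g + 9)) = 1/(-136 - 3*(9 + g)) = 1/(-136 + (-27 - 3*g)) = 1/(-163 - 3*g))
j(P) = 33 - 9*P (j(P) = -3*((P + ((P + P) + (5 + 1))) - 17) = -3*((P + (2*P + 6)) - 17) = -3*((P + (6 + 2*P)) - 17) = -3*((6 + 3*P) - 17) = -3*(-11 + 3*P) = 33 - 9*P)
W(-100, -102)/j(-297) = (-1/(163 + 3*(-100)))/(33 - 9*(-297)) = (-1/(163 - 300))/(33 + 2673) = -1/(-137)/2706 = -1*(-1/137)*(1/2706) = (1/137)*(1/2706) = 1/370722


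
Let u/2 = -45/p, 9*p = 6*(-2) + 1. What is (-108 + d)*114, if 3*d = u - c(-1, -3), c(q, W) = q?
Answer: -104234/11 ≈ -9475.8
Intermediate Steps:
p = -11/9 (p = (6*(-2) + 1)/9 = (-12 + 1)/9 = (⅑)*(-11) = -11/9 ≈ -1.2222)
u = 810/11 (u = 2*(-45/(-11/9)) = 2*(-45*(-9/11)) = 2*(405/11) = 810/11 ≈ 73.636)
d = 821/33 (d = (810/11 - 1*(-1))/3 = (810/11 + 1)/3 = (⅓)*(821/11) = 821/33 ≈ 24.879)
(-108 + d)*114 = (-108 + 821/33)*114 = -2743/33*114 = -104234/11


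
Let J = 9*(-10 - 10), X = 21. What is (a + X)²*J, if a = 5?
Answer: -121680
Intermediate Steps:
J = -180 (J = 9*(-20) = -180)
(a + X)²*J = (5 + 21)²*(-180) = 26²*(-180) = 676*(-180) = -121680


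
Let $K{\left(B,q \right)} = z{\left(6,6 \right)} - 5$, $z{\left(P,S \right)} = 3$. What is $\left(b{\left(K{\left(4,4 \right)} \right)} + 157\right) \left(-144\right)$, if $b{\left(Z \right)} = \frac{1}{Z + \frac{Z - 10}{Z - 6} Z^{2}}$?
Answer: $-22644$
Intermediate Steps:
$K{\left(B,q \right)} = -2$ ($K{\left(B,q \right)} = 3 - 5 = -2$)
$b{\left(Z \right)} = \frac{1}{Z + \frac{Z^{2} \left(-10 + Z\right)}{-6 + Z}}$ ($b{\left(Z \right)} = \frac{1}{Z + \frac{-10 + Z}{-6 + Z} Z^{2}} = \frac{1}{Z + \frac{Z^{2} \left(-10 + Z\right)}{-6 + Z}}$)
$\left(b{\left(K{\left(4,4 \right)} \right)} + 157\right) \left(-144\right) = \left(\frac{6 - -2}{\left(-2\right) \left(6 - \left(-2\right)^{2} + 9 \left(-2\right)\right)} + 157\right) \left(-144\right) = \left(- \frac{6 + 2}{2 \left(6 - 4 - 18\right)} + 157\right) \left(-144\right) = \left(\left(- \frac{1}{2}\right) \frac{1}{6 - 4 - 18} \cdot 8 + 157\right) \left(-144\right) = \left(\left(- \frac{1}{2}\right) \frac{1}{-16} \cdot 8 + 157\right) \left(-144\right) = \left(\left(- \frac{1}{2}\right) \left(- \frac{1}{16}\right) 8 + 157\right) \left(-144\right) = \left(\frac{1}{4} + 157\right) \left(-144\right) = \frac{629}{4} \left(-144\right) = -22644$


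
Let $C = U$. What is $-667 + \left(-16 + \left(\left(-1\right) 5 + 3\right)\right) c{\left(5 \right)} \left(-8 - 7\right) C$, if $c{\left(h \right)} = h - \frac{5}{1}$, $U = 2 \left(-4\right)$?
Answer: $-667$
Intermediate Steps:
$U = -8$
$C = -8$
$c{\left(h \right)} = -5 + h$ ($c{\left(h \right)} = h - 5 = -5 + h$)
$-667 + \left(-16 + \left(\left(-1\right) 5 + 3\right)\right) c{\left(5 \right)} \left(-8 - 7\right) C = -667 + \left(-16 + \left(\left(-1\right) 5 + 3\right)\right) \left(-5 + 5\right) \left(-8 - 7\right) \left(-8\right) = -667 + \left(-16 + \left(-5 + 3\right)\right) 0 \left(\left(-15\right) \left(-8\right)\right) = -667 + \left(-16 - 2\right) 0 \cdot 120 = -667 + \left(-18\right) 0 \cdot 120 = -667 + 0 \cdot 120 = -667 + 0 = -667$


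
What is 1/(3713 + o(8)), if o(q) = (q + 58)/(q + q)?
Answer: 8/29737 ≈ 0.00026903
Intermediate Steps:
o(q) = (58 + q)/(2*q) (o(q) = (58 + q)/((2*q)) = (58 + q)*(1/(2*q)) = (58 + q)/(2*q))
1/(3713 + o(8)) = 1/(3713 + (½)*(58 + 8)/8) = 1/(3713 + (½)*(⅛)*66) = 1/(3713 + 33/8) = 1/(29737/8) = 8/29737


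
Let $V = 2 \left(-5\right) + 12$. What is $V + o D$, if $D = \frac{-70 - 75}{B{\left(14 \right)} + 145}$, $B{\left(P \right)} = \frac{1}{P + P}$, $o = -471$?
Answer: $\frac{1920382}{4061} \approx 472.88$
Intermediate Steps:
$B{\left(P \right)} = \frac{1}{2 P}$
$D = - \frac{4060}{4061}$ ($D = \frac{-70 - 75}{\frac{1}{2 \cdot 14} + 145} = - \frac{145}{\frac{1}{2} \cdot \frac{1}{14} + 145} = - \frac{145}{\frac{1}{28} + 145} = - \frac{145}{\frac{4061}{28}} = \left(-145\right) \frac{28}{4061} = - \frac{4060}{4061} \approx -0.99975$)
$V = 2$ ($V = -10 + 12 = 2$)
$V + o D = 2 - - \frac{1912260}{4061} = 2 + \frac{1912260}{4061} = \frac{1920382}{4061}$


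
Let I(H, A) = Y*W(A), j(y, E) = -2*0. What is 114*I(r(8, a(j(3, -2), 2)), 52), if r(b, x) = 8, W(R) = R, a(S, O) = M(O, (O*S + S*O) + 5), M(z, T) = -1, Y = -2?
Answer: -11856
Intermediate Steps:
j(y, E) = 0
a(S, O) = -1
I(H, A) = -2*A
114*I(r(8, a(j(3, -2), 2)), 52) = 114*(-2*52) = 114*(-104) = -11856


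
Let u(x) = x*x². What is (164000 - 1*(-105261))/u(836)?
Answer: 269261/584277056 ≈ 0.00046084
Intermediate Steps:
u(x) = x³
(164000 - 1*(-105261))/u(836) = (164000 - 1*(-105261))/(836³) = (164000 + 105261)/584277056 = 269261*(1/584277056) = 269261/584277056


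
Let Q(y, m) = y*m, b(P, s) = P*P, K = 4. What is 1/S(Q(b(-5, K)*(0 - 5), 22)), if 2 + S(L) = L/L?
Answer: -1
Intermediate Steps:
b(P, s) = P²
Q(y, m) = m*y
S(L) = -1 (S(L) = -2 + L/L = -2 + 1 = -1)
1/S(Q(b(-5, K)*(0 - 5), 22)) = 1/(-1) = -1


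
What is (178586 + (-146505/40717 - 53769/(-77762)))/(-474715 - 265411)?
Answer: -565436103720007/2343413107614604 ≈ -0.24129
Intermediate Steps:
(178586 + (-146505/40717 - 53769/(-77762)))/(-474715 - 265411) = (178586 + (-146505*1/40717 - 53769*(-1/77762)))/(-740126) = (178586 + (-146505/40717 + 53769/77762))*(-1/740126) = (178586 - 9203209437/3166235354)*(-1/740126) = (565436103720007/3166235354)*(-1/740126) = -565436103720007/2343413107614604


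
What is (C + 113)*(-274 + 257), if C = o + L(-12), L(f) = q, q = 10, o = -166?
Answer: 731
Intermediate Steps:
L(f) = 10
C = -156 (C = -166 + 10 = -156)
(C + 113)*(-274 + 257) = (-156 + 113)*(-274 + 257) = -43*(-17) = 731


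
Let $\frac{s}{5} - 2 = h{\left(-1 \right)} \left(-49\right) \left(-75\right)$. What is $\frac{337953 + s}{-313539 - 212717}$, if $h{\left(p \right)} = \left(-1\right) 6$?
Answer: $- \frac{227713}{526256} \approx -0.4327$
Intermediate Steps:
$h{\left(p \right)} = -6$
$s = -110240$ ($s = 10 + 5 \left(-6\right) \left(-49\right) \left(-75\right) = 10 + 5 \cdot 294 \left(-75\right) = 10 + 5 \left(-22050\right) = 10 - 110250 = -110240$)
$\frac{337953 + s}{-313539 - 212717} = \frac{337953 - 110240}{-313539 - 212717} = \frac{227713}{-526256} = 227713 \left(- \frac{1}{526256}\right) = - \frac{227713}{526256}$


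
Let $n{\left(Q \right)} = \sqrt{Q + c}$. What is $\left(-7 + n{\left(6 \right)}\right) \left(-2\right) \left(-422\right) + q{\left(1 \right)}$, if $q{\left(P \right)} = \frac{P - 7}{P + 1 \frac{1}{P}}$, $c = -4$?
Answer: $-5911 + 844 \sqrt{2} \approx -4717.4$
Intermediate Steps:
$n{\left(Q \right)} = \sqrt{-4 + Q}$ ($n{\left(Q \right)} = \sqrt{Q - 4} = \sqrt{-4 + Q}$)
$q{\left(P \right)} = \frac{-7 + P}{P + \frac{1}{P}}$
$\left(-7 + n{\left(6 \right)}\right) \left(-2\right) \left(-422\right) + q{\left(1 \right)} = \left(-7 + \sqrt{-4 + 6}\right) \left(-2\right) \left(-422\right) + 1 \frac{1}{1 + 1^{2}} \left(-7 + 1\right) = \left(-7 + \sqrt{2}\right) \left(-2\right) \left(-422\right) + 1 \frac{1}{1 + 1} \left(-6\right) = \left(14 - 2 \sqrt{2}\right) \left(-422\right) + 1 \cdot \frac{1}{2} \left(-6\right) = \left(-5908 + 844 \sqrt{2}\right) + 1 \cdot \frac{1}{2} \left(-6\right) = \left(-5908 + 844 \sqrt{2}\right) - 3 = -5911 + 844 \sqrt{2}$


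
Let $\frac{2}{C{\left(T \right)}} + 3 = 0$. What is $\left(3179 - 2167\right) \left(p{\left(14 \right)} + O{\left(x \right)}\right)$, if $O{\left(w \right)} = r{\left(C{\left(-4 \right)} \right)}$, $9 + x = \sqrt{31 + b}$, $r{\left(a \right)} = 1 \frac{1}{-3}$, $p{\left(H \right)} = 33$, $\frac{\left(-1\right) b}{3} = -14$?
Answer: $\frac{99176}{3} \approx 33059.0$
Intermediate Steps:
$b = 42$ ($b = \left(-3\right) \left(-14\right) = 42$)
$C{\left(T \right)} = - \frac{2}{3}$ ($C{\left(T \right)} = \frac{2}{-3 + 0} = \frac{2}{-3} = 2 \left(- \frac{1}{3}\right) = - \frac{2}{3}$)
$r{\left(a \right)} = - \frac{1}{3}$ ($r{\left(a \right)} = 1 \left(- \frac{1}{3}\right) = - \frac{1}{3}$)
$x = -9 + \sqrt{73}$ ($x = -9 + \sqrt{31 + 42} = -9 + \sqrt{73} \approx -0.456$)
$O{\left(w \right)} = - \frac{1}{3}$
$\left(3179 - 2167\right) \left(p{\left(14 \right)} + O{\left(x \right)}\right) = \left(3179 - 2167\right) \left(33 - \frac{1}{3}\right) = 1012 \cdot \frac{98}{3} = \frac{99176}{3}$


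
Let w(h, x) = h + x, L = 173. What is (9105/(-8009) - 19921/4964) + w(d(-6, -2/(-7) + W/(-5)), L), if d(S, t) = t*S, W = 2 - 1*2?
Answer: 46235042961/278296732 ≈ 166.14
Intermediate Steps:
W = 0 (W = 2 - 2 = 0)
d(S, t) = S*t
(9105/(-8009) - 19921/4964) + w(d(-6, -2/(-7) + W/(-5)), L) = (9105/(-8009) - 19921/4964) + (-6*(-2/(-7) + 0/(-5)) + 173) = (9105*(-1/8009) - 19921*1/4964) + (-6*(-2*(-1/7) + 0*(-1/5)) + 173) = (-9105/8009 - 19921/4964) + (-6*(2/7 + 0) + 173) = -204744509/39756676 + (-6*2/7 + 173) = -204744509/39756676 + (-12/7 + 173) = -204744509/39756676 + 1199/7 = 46235042961/278296732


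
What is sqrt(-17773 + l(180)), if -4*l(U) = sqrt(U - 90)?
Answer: sqrt(-71092 - 3*sqrt(10))/2 ≈ 133.32*I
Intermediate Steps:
l(U) = -sqrt(-90 + U)/4 (l(U) = -sqrt(U - 90)/4 = -sqrt(-90 + U)/4)
sqrt(-17773 + l(180)) = sqrt(-17773 - sqrt(-90 + 180)/4) = sqrt(-17773 - 3*sqrt(10)/4)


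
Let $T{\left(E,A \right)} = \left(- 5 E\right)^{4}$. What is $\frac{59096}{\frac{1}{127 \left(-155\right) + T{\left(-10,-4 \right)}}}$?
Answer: $368186695240$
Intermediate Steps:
$T{\left(E,A \right)} = 625 E^{4}$
$\frac{59096}{\frac{1}{127 \left(-155\right) + T{\left(-10,-4 \right)}}} = \frac{59096}{\frac{1}{127 \left(-155\right) + 625 \left(-10\right)^{4}}} = \frac{59096}{\frac{1}{-19685 + 625 \cdot 10000}} = \frac{59096}{\frac{1}{-19685 + 6250000}} = \frac{59096}{\frac{1}{6230315}} = 59096 \frac{1}{\frac{1}{6230315}} = 59096 \cdot 6230315 = 368186695240$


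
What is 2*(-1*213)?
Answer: -426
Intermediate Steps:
2*(-1*213) = 2*(-213) = -426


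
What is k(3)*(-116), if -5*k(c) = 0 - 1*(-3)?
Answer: 348/5 ≈ 69.600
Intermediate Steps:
k(c) = -3/5 (k(c) = -(0 - 1*(-3))/5 = -(0 + 3)/5 = -1/5*3 = -3/5)
k(3)*(-116) = -3/5*(-116) = 348/5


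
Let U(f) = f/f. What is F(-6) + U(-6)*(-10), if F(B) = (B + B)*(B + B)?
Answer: 134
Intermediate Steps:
F(B) = 4*B² (F(B) = (2*B)*(2*B) = 4*B²)
U(f) = 1
F(-6) + U(-6)*(-10) = 4*(-6)² + 1*(-10) = 4*36 - 10 = 144 - 10 = 134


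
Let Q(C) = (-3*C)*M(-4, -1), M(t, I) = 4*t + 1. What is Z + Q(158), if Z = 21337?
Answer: 28447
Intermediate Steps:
M(t, I) = 1 + 4*t
Q(C) = 45*C (Q(C) = (-3*C)*(1 + 4*(-4)) = (-3*C)*(1 - 16) = -3*C*(-15) = 45*C)
Z + Q(158) = 21337 + 45*158 = 21337 + 7110 = 28447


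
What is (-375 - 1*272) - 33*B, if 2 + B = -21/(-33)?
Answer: -602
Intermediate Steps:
B = -15/11 (B = -2 - 21/(-33) = -2 - 21*(-1/33) = -2 + 7/11 = -15/11 ≈ -1.3636)
(-375 - 1*272) - 33*B = (-375 - 1*272) - 33*(-15/11) = (-375 - 272) + 45 = -647 + 45 = -602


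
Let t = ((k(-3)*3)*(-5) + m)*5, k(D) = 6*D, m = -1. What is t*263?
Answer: 353735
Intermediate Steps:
t = 1345 (t = (((6*(-3))*3)*(-5) - 1)*5 = (-18*3*(-5) - 1)*5 = (-54*(-5) - 1)*5 = (270 - 1)*5 = 269*5 = 1345)
t*263 = 1345*263 = 353735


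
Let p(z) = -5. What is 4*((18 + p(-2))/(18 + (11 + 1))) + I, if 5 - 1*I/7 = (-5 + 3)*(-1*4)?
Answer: -289/15 ≈ -19.267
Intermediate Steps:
I = -21 (I = 35 - 7*(-5 + 3)*(-1*4) = 35 - (-14)*(-4) = 35 - 7*8 = 35 - 56 = -21)
4*((18 + p(-2))/(18 + (11 + 1))) + I = 4*((18 - 5)/(18 + (11 + 1))) - 21 = 4*(13/(18 + 12)) - 21 = 4*(13/30) - 21 = 26/15 - 21 = -289/15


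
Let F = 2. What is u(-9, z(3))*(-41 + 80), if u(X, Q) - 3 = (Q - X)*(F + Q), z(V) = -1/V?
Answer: 2041/3 ≈ 680.33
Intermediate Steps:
u(X, Q) = 3 + (2 + Q)*(Q - X) (u(X, Q) = 3 + (Q - X)*(2 + Q) = 3 + (2 + Q)*(Q - X))
u(-9, z(3))*(-41 + 80) = (3 + (-1/3)² - 2*(-9) + 2*(-1/3) - 1*(-1/3)*(-9))*(-41 + 80) = (3 + (-1*⅓)² + 18 + 2*(-1*⅓) - 1*(-1*⅓)*(-9))*39 = (3 + (-⅓)² + 18 + 2*(-⅓) - 1*(-⅓)*(-9))*39 = (3 + ⅑ + 18 - ⅔ - 3)*39 = (157/9)*39 = 2041/3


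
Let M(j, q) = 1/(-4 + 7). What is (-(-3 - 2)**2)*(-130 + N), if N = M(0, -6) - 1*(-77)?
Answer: 3950/3 ≈ 1316.7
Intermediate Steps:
M(j, q) = 1/3
N = 232/3 (N = 1/3 - 1*(-77) = 1/3 + 77 = 232/3 ≈ 77.333)
(-(-3 - 2)**2)*(-130 + N) = (-(-3 - 2)**2)*(-130 + 232/3) = -1*(-5)**2*(-158/3) = -1*25*(-158/3) = -25*(-158/3) = 3950/3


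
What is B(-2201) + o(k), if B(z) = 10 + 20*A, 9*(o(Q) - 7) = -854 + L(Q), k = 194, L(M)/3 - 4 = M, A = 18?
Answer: 3133/9 ≈ 348.11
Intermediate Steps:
L(M) = 12 + 3*M
o(Q) = -779/9 + Q/3 (o(Q) = 7 + (-854 + (12 + 3*Q))/9 = 7 + (-842 + 3*Q)/9 = 7 + (-842/9 + Q/3) = -779/9 + Q/3)
B(z) = 370 (B(z) = 10 + 20*18 = 10 + 360 = 370)
B(-2201) + o(k) = 370 + (-779/9 + (⅓)*194) = 370 + (-779/9 + 194/3) = 370 - 197/9 = 3133/9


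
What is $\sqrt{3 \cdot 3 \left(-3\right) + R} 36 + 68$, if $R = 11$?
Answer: $68 + 144 i \approx 68.0 + 144.0 i$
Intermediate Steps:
$\sqrt{3 \cdot 3 \left(-3\right) + R} 36 + 68 = \sqrt{3 \cdot 3 \left(-3\right) + 11} \cdot 36 + 68 = \sqrt{9 \left(-3\right) + 11} \cdot 36 + 68 = \sqrt{-27 + 11} \cdot 36 + 68 = \sqrt{-16} \cdot 36 + 68 = 4 i 36 + 68 = 144 i + 68 = 68 + 144 i$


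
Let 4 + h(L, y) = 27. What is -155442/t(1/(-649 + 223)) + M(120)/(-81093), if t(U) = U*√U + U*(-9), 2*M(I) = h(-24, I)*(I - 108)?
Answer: -6862655461720690/932758717 - 66218292*I*√426/34507 ≈ -7.3574e+6 - 39607.0*I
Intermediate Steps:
h(L, y) = 23 (h(L, y) = -4 + 27 = 23)
M(I) = -1242 + 23*I/2 (M(I) = (23*(I - 108))/2 = (23*(-108 + I))/2 = (-2484 + 23*I)/2 = -1242 + 23*I/2)
t(U) = U^(3/2) - 9*U
-155442/t(1/(-649 + 223)) + M(120)/(-81093) = -155442/((1/(-649 + 223))^(3/2) - 9/(-649 + 223)) + (-1242 + (23/2)*120)/(-81093) = -155442/((1/(-426))^(3/2) - 9/(-426)) + (-1242 + 1380)*(-1/81093) = -155442/((-1/426)^(3/2) - 9*(-1/426)) + 138*(-1/81093) = -155442/(-I*√426/181476 + 3/142) - 46/27031 = -155442/(3/142 - I*√426/181476) - 46/27031 = -46/27031 - 155442/(3/142 - I*√426/181476)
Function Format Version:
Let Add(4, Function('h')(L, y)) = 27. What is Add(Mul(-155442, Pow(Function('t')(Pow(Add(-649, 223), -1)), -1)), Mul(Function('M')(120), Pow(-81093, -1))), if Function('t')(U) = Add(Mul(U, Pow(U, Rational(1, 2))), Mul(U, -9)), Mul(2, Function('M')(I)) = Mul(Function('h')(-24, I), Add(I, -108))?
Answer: Add(Rational(-6862655461720690, 932758717), Mul(Rational(-66218292, 34507), I, Pow(426, Rational(1, 2)))) ≈ Add(-7.3574e+6, Mul(-39607., I))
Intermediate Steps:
Function('h')(L, y) = 23 (Function('h')(L, y) = Add(-4, 27) = 23)
Function('M')(I) = Add(-1242, Mul(Rational(23, 2), I)) (Function('M')(I) = Mul(Rational(1, 2), Mul(23, Add(I, -108))) = Mul(Rational(1, 2), Mul(23, Add(-108, I))) = Mul(Rational(1, 2), Add(-2484, Mul(23, I))) = Add(-1242, Mul(Rational(23, 2), I)))
Function('t')(U) = Add(Pow(U, Rational(3, 2)), Mul(-9, U))
Add(Mul(-155442, Pow(Function('t')(Pow(Add(-649, 223), -1)), -1)), Mul(Function('M')(120), Pow(-81093, -1))) = Add(Mul(-155442, Pow(Add(Pow(Pow(Add(-649, 223), -1), Rational(3, 2)), Mul(-9, Pow(Add(-649, 223), -1))), -1)), Mul(Add(-1242, Mul(Rational(23, 2), 120)), Pow(-81093, -1))) = Add(Mul(-155442, Pow(Add(Pow(Pow(-426, -1), Rational(3, 2)), Mul(-9, Pow(-426, -1))), -1)), Mul(Add(-1242, 1380), Rational(-1, 81093))) = Add(Mul(-155442, Pow(Add(Pow(Rational(-1, 426), Rational(3, 2)), Mul(-9, Rational(-1, 426))), -1)), Mul(138, Rational(-1, 81093))) = Add(Mul(-155442, Pow(Add(Mul(Rational(-1, 181476), I, Pow(426, Rational(1, 2))), Rational(3, 142)), -1)), Rational(-46, 27031)) = Add(Mul(-155442, Pow(Add(Rational(3, 142), Mul(Rational(-1, 181476), I, Pow(426, Rational(1, 2)))), -1)), Rational(-46, 27031)) = Add(Rational(-46, 27031), Mul(-155442, Pow(Add(Rational(3, 142), Mul(Rational(-1, 181476), I, Pow(426, Rational(1, 2)))), -1)))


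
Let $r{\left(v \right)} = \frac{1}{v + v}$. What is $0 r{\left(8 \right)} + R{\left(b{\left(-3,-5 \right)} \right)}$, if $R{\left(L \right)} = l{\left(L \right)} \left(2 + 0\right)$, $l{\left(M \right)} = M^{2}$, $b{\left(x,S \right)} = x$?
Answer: $18$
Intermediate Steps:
$r{\left(v \right)} = \frac{1}{2 v}$
$R{\left(L \right)} = 2 L^{2}$ ($R{\left(L \right)} = L^{2} \left(2 + 0\right) = L^{2} \cdot 2 = 2 L^{2}$)
$0 r{\left(8 \right)} + R{\left(b{\left(-3,-5 \right)} \right)} = 0 \frac{1}{2 \cdot 8} + 2 \left(-3\right)^{2} = 0 \cdot \frac{1}{2} \cdot \frac{1}{8} + 2 \cdot 9 = 0 \cdot \frac{1}{16} + 18 = 0 + 18 = 18$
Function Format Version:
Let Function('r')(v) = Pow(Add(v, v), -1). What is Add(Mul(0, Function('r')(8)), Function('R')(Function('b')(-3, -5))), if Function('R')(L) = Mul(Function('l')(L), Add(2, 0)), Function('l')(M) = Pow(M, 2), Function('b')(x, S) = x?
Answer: 18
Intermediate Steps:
Function('r')(v) = Mul(Rational(1, 2), Pow(v, -1)) (Function('r')(v) = Pow(Mul(2, v), -1) = Mul(Rational(1, 2), Pow(v, -1)))
Function('R')(L) = Mul(2, Pow(L, 2)) (Function('R')(L) = Mul(Pow(L, 2), Add(2, 0)) = Mul(Pow(L, 2), 2) = Mul(2, Pow(L, 2)))
Add(Mul(0, Function('r')(8)), Function('R')(Function('b')(-3, -5))) = Add(Mul(0, Mul(Rational(1, 2), Pow(8, -1))), Mul(2, Pow(-3, 2))) = Add(Mul(0, Mul(Rational(1, 2), Rational(1, 8))), Mul(2, 9)) = Add(Mul(0, Rational(1, 16)), 18) = Add(0, 18) = 18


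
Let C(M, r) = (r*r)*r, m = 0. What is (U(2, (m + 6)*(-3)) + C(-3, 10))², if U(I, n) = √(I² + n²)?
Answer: 1000328 + 4000*√82 ≈ 1.0366e+6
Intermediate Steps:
C(M, r) = r³ (C(M, r) = r²*r = r³)
(U(2, (m + 6)*(-3)) + C(-3, 10))² = (√(2² + ((0 + 6)*(-3))²) + 10³)² = (√(4 + (6*(-3))²) + 1000)² = (√(4 + (-18)²) + 1000)² = (√(4 + 324) + 1000)² = (√328 + 1000)² = (2*√82 + 1000)² = (1000 + 2*√82)²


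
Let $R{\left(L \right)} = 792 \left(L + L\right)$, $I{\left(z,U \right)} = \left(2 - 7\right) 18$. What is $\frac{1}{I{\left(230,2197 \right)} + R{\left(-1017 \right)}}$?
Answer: $- \frac{1}{1611018} \approx -6.2073 \cdot 10^{-7}$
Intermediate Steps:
$I{\left(z,U \right)} = -90$ ($I{\left(z,U \right)} = \left(-5\right) 18 = -90$)
$R{\left(L \right)} = 1584 L$ ($R{\left(L \right)} = 792 \cdot 2 L = 1584 L$)
$\frac{1}{I{\left(230,2197 \right)} + R{\left(-1017 \right)}} = \frac{1}{-90 + 1584 \left(-1017\right)} = \frac{1}{-90 - 1610928} = \frac{1}{-1611018} = - \frac{1}{1611018}$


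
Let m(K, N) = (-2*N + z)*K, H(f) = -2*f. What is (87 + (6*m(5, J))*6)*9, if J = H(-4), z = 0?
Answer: -25137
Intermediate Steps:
J = 8 (J = -2*(-4) = 8)
m(K, N) = -2*K*N (m(K, N) = (-2*N + 0)*K = (-2*N)*K = -2*K*N)
(87 + (6*m(5, J))*6)*9 = (87 + (6*(-2*5*8))*6)*9 = (87 + (6*(-80))*6)*9 = (87 - 480*6)*9 = (87 - 2880)*9 = -2793*9 = -25137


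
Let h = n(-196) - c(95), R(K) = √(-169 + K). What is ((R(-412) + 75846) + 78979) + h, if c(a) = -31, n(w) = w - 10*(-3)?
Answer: 154690 + I*√581 ≈ 1.5469e+5 + 24.104*I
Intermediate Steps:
n(w) = 30 + w (n(w) = w + 30 = 30 + w)
h = -135 (h = (30 - 196) - 1*(-31) = -166 + 31 = -135)
((R(-412) + 75846) + 78979) + h = ((√(-169 - 412) + 75846) + 78979) - 135 = ((√(-581) + 75846) + 78979) - 135 = ((I*√581 + 75846) + 78979) - 135 = ((75846 + I*√581) + 78979) - 135 = (154825 + I*√581) - 135 = 154690 + I*√581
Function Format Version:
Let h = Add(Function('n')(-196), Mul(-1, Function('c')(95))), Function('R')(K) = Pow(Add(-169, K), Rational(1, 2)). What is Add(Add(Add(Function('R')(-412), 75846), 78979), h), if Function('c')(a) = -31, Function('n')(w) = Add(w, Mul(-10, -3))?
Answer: Add(154690, Mul(I, Pow(581, Rational(1, 2)))) ≈ Add(1.5469e+5, Mul(24.104, I))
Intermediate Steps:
Function('n')(w) = Add(30, w) (Function('n')(w) = Add(w, 30) = Add(30, w))
h = -135 (h = Add(Add(30, -196), Mul(-1, -31)) = Add(-166, 31) = -135)
Add(Add(Add(Function('R')(-412), 75846), 78979), h) = Add(Add(Add(Pow(Add(-169, -412), Rational(1, 2)), 75846), 78979), -135) = Add(Add(Add(Pow(-581, Rational(1, 2)), 75846), 78979), -135) = Add(Add(Add(Mul(I, Pow(581, Rational(1, 2))), 75846), 78979), -135) = Add(Add(Add(75846, Mul(I, Pow(581, Rational(1, 2)))), 78979), -135) = Add(Add(154825, Mul(I, Pow(581, Rational(1, 2)))), -135) = Add(154690, Mul(I, Pow(581, Rational(1, 2))))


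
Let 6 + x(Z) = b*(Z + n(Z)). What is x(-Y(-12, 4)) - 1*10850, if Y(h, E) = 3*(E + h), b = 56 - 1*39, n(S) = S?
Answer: -10040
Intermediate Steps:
b = 17 (b = 56 - 39 = 17)
Y(h, E) = 3*E + 3*h
x(Z) = -6 + 34*Z (x(Z) = -6 + 17*(Z + Z) = -6 + 17*(2*Z) = -6 + 34*Z)
x(-Y(-12, 4)) - 1*10850 = (-6 + 34*(-(3*4 + 3*(-12)))) - 1*10850 = (-6 + 34*(-(12 - 36))) - 10850 = (-6 + 34*(-1*(-24))) - 10850 = (-6 + 34*24) - 10850 = (-6 + 816) - 10850 = 810 - 10850 = -10040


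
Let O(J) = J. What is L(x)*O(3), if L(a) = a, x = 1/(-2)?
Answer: -3/2 ≈ -1.5000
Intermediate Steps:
x = -½ ≈ -0.50000
L(x)*O(3) = -½*3 = -3/2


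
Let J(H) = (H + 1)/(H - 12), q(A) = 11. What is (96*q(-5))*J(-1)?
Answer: 0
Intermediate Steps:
J(H) = (1 + H)/(-12 + H)
(96*q(-5))*J(-1) = (96*11)*((1 - 1)/(-12 - 1)) = 1056*(0/(-13)) = 1056*(-1/13*0) = 1056*0 = 0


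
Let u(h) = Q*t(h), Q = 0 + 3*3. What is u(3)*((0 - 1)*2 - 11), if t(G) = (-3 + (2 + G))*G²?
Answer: -2106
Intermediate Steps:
Q = 9 (Q = 0 + 9 = 9)
t(G) = G²*(-1 + G) (t(G) = (-1 + G)*G² = G²*(-1 + G))
u(h) = 9*h²*(-1 + h) (u(h) = 9*(h²*(-1 + h)) = 9*h²*(-1 + h))
u(3)*((0 - 1)*2 - 11) = (9*3²*(-1 + 3))*((0 - 1)*2 - 11) = (9*9*2)*(-1*2 - 11) = 162*(-2 - 11) = 162*(-13) = -2106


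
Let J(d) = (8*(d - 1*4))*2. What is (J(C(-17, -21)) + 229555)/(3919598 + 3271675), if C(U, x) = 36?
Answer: 76689/2397091 ≈ 0.031993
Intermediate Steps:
J(d) = -64 + 16*d (J(d) = (8*(d - 4))*2 = (8*(-4 + d))*2 = (-32 + 8*d)*2 = -64 + 16*d)
(J(C(-17, -21)) + 229555)/(3919598 + 3271675) = ((-64 + 16*36) + 229555)/(3919598 + 3271675) = ((-64 + 576) + 229555)/7191273 = (512 + 229555)*(1/7191273) = 230067*(1/7191273) = 76689/2397091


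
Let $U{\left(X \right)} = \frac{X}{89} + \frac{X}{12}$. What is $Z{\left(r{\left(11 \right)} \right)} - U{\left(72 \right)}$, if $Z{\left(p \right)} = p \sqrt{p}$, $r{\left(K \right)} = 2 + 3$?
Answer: $- \frac{606}{89} + 5 \sqrt{5} \approx 4.3714$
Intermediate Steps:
$U{\left(X \right)} = \frac{101 X}{1068}$ ($U{\left(X \right)} = X \frac{1}{89} + X \frac{1}{12} = \frac{X}{89} + \frac{X}{12} = \frac{101 X}{1068}$)
$r{\left(K \right)} = 5$
$Z{\left(p \right)} = p^{\frac{3}{2}}$
$Z{\left(r{\left(11 \right)} \right)} - U{\left(72 \right)} = 5^{\frac{3}{2}} - \frac{101}{1068} \cdot 72 = 5 \sqrt{5} - \frac{606}{89} = - \frac{606}{89} + 5 \sqrt{5}$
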